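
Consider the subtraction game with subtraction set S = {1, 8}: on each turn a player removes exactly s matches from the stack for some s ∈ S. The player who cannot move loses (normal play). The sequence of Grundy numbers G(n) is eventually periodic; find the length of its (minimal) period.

9

G(0) = 0
G(1) = mex{0} = 1
G(2) = mex{1} = 0
G(3) = mex{0} = 1
G(4) = mex{1} = 0
G(5) = mex{0} = 1
G(6) = mex{1} = 0
G(7) = mex{0} = 1
G(8) = mex{1,0} = 2
G(9) = mex{2,1} = 0
G(10) = mex{0,0} = 1
G(11) = mex{1,1} = 0
G(12) = mex{0,0} = 1
G(13) = mex{1,1} = 0
G(14) = mex{0,0} = 1
G(15) = mex{1,1} = 0
G(16) = mex{0,2} = 1
G(17) = mex{1,0} = 2
G(18) = mex{2,1} = 0
G(19) = mex{0,0} = 1
G(n+9) = G(n) holds for n = 0,…,7 (a full window of length max(S) = 8), so the sequence is purely periodic with period 9.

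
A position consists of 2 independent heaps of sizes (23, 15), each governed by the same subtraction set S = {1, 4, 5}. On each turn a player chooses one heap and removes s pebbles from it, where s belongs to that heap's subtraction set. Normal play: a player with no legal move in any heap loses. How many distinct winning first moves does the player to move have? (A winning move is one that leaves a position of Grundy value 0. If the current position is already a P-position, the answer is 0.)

0

All heaps use S = {1, 4, 5}:
G(0) = 0
G(1) = mex{0} = 1
G(2) = mex{1} = 0
G(3) = mex{0} = 1
G(4) = mex{1,0} = 2
G(5) = mex{2,1,0} = 3
G(6) = mex{3,0,1} = 2
G(7) = mex{2,1,0} = 3
G(8) = mex{3,2,1} = 0
G(9) = mex{0,3,2} = 1
G(10) = mex{1,2,3} = 0
G(11) = mex{0,3,2} = 1
G(12) = mex{1,0,3} = 2
G(13) = mex{2,1,0} = 3
G(14) = mex{3,0,1} = 2
G(15) = mex{2,1,0} = 3
G(16) = mex{3,2,1} = 0
G(17) = mex{0,3,2} = 1
G(18) = mex{1,2,3} = 0
G(19) = mex{0,3,2} = 1
G(20) = mex{1,0,3} = 2
G(21) = mex{2,1,0} = 3
G(22) = mex{3,0,1} = 2
G(23) = mex{2,1,0} = 3
Heap A: G(23) = 3.
Heap B: G(15) = 3.
Combined Grundy value = 3 ⊕ 3 = 0.
A winning move leaves total XOR = 0, i.e. changes one component's Grundy value g to g ⊕ X where X is the current total.
Heap A: target g' = 3⊕0 = 3, but every legal move changes the Grundy value (mex property), so 0 moves.
Heap B: target g' = 3⊕0 = 3, but every legal move changes the Grundy value (mex property), so 0 moves.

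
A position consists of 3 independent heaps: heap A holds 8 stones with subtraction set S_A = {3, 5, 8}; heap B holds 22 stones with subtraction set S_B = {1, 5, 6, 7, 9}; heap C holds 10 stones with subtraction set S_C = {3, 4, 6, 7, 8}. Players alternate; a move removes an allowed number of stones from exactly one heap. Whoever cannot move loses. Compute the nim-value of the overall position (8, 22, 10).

Heap A, S = {3, 5, 8}:
n : 0 1 2 3 4 5 6 7 8
G : 0 0 0 1 1 1 2 2 2
G_A(8) = 2.
Heap B, S = {1, 5, 6, 7, 9}:
n :  0  1  2  3  4  5  6  7  8  9 10 11 12 13 14 15 16 17 18 19 20 21 22
G :  0  1  0  1  0  1  2  3  2  3  2  3  0  1  0  1  0  1  2  3  2  3  2
G_B(22) = 2.
Heap C, S = {3, 4, 6, 7, 8}:
n :  0  1  2  3  4  5  6  7  8  9 10
G :  0  0  0  1  1  1  2  2  2  3  3
G_C(10) = 3.
Combined Grundy value = 2 ⊕ 2 ⊕ 3 = 3.

3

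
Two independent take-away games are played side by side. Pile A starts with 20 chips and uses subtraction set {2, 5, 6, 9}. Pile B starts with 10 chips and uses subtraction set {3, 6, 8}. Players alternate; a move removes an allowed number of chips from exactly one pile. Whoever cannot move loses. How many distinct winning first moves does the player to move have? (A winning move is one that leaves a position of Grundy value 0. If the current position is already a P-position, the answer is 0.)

2

Pile A, S = {2, 5, 6, 9}:
G(0) = 0
G(1) = mex{} = 0
G(2) = mex{0} = 1
G(3) = mex{0} = 1
G(4) = mex{1} = 0
G(5) = mex{1,0} = 2
G(6) = mex{0,0,0} = 1
G(7) = mex{2,1,0} = 3
G(8) = mex{1,1,1} = 0
G(9) = mex{3,0,1,0} = 2
G(10) = mex{0,2,0,0} = 1
G(11) = mex{2,1,2,1} = 0
G(12) = mex{1,3,1,1} = 0
G(13) = mex{0,0,3,0} = 1
G(14) = mex{0,2,0,2} = 1
G(15) = mex{1,1,2,1} = 0
G(16) = mex{1,0,1,3} = 2
G(17) = mex{0,0,0,0} = 1
G(18) = mex{2,1,0,2} = 3
G(19) = mex{1,1,1,1} = 0
G(20) = mex{3,0,1,0} = 2
G_A(20) = 2.
Pile B, S = {3, 6, 8}:
n :  0  1  2  3  4  5  6  7  8  9 10
G :  0  0  0  1  1  1  2  2  2  3  3
G_B(10) = 3.
Combined Grundy value = 2 ⊕ 3 = 1.
A winning move leaves total XOR = 0, i.e. changes one component's Grundy value g to g ⊕ X where X is the current total.
Pile A: need g' = 2⊕1 = 3. Options: 20−2→G=3, 20−5→G=0, 20−6→G=1, 20−9→G=0. Hits: 1.
Pile B: need g' = 3⊕1 = 2. Options: 10−3→G=2, 10−6→G=1, 10−8→G=0. Hits: 1.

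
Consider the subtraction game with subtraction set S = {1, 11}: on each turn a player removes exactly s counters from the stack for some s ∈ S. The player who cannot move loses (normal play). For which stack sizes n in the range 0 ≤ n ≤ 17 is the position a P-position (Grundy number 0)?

G(0) = 0
G(1) = mex{0} = 1
G(2) = mex{1} = 0
G(3) = mex{0} = 1
G(4) = mex{1} = 0
G(5) = mex{0} = 1
G(6) = mex{1} = 0
G(7) = mex{0} = 1
G(8) = mex{1} = 0
G(9) = mex{0} = 1
G(10) = mex{1} = 0
G(11) = mex{0,0} = 1
G(12) = mex{1,1} = 0
G(13) = mex{0,0} = 1
G(14) = mex{1,1} = 0
G(15) = mex{0,0} = 1
G(16) = mex{1,1} = 0
G(17) = mex{0,0} = 1
P-positions are exactly the n with G(n) = 0.

0, 2, 4, 6, 8, 10, 12, 14, 16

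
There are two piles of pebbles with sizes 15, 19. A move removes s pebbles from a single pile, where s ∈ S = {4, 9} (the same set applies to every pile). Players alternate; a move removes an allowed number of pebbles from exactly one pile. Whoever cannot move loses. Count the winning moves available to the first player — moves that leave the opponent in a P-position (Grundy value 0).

2

All piles use S = {4, 9}:
n :  0  1  2  3  4  5  6  7  8  9 10 11 12 13 14 15 16 17 18 19
G :  0  0  0  0  1  1  1  1  0  2  2  2  1  0  0  0  0  1  1  1
Pile A: G(15) = 0.
Pile B: G(19) = 1.
Combined Grundy value = 0 ⊕ 1 = 1.
A winning move leaves total XOR = 0, i.e. changes one component's Grundy value g to g ⊕ X where X is the current total.
Pile A: need g' = 0⊕1 = 1. Options: 15−4→G=2, 15−9→G=1. Hits: 1.
Pile B: need g' = 1⊕1 = 0. Options: 19−4→G=0, 19−9→G=2. Hits: 1.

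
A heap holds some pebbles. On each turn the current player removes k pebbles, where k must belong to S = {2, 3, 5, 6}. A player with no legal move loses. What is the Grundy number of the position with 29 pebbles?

G(0) = 0
G(1) = mex{} = 0
G(2) = mex{0} = 1
G(3) = mex{0,0} = 1
G(4) = mex{1,0} = 2
G(5) = mex{1,1,0} = 2
G(6) = mex{2,1,0,0} = 3
G(7) = mex{2,2,1,0} = 3
G(8) = mex{3,2,1,1} = 0
G(9) = mex{3,3,2,1} = 0
G(10) = mex{0,3,2,2} = 1
G(11) = mex{0,0,3,2} = 1
G(12) = mex{1,0,3,3} = 2
G(13) = mex{1,1,0,3} = 2
G(14) = mex{2,1,0,0} = 3
G(15) = mex{2,2,1,0} = 3
G(16) = mex{3,2,1,1} = 0
G(17) = mex{3,3,2,1} = 0
G(18) = mex{0,3,2,2} = 1
G(19) = mex{0,0,3,2} = 1
G(20) = mex{1,0,3,3} = 2
G(21) = mex{1,1,0,3} = 2
G(22) = mex{2,1,0,0} = 3
G(23) = mex{2,2,1,0} = 3
G(24) = mex{3,2,1,1} = 0
G(25) = mex{3,3,2,1} = 0
G(26) = mex{0,3,2,2} = 1
G(27) = mex{0,0,3,2} = 1
G(28) = mex{1,0,3,3} = 2
G(29) = mex{1,1,0,3} = 2

2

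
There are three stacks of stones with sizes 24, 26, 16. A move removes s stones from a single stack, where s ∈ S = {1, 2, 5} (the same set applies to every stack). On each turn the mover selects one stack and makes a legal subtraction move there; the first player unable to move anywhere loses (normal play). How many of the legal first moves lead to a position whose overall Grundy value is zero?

3

All stacks use S = {1, 2, 5}:
G(0) = 0
G(1) = mex{0} = 1
G(2) = mex{1,0} = 2
G(3) = mex{2,1} = 0
G(4) = mex{0,2} = 1
G(5) = mex{1,0,0} = 2
G(6) = mex{2,1,1} = 0
G(7) = mex{0,2,2} = 1
G(8) = mex{1,0,0} = 2
G(9) = mex{2,1,1} = 0
G(10) = mex{0,2,2} = 1
G(11) = mex{1,0,0} = 2
G(12) = mex{2,1,1} = 0
G(13) = mex{0,2,2} = 1
G(14) = mex{1,0,0} = 2
G(15) = mex{2,1,1} = 0
G(16) = mex{0,2,2} = 1
G(17) = mex{1,0,0} = 2
G(18) = mex{2,1,1} = 0
G(19) = mex{0,2,2} = 1
G(20) = mex{1,0,0} = 2
G(21) = mex{2,1,1} = 0
G(22) = mex{0,2,2} = 1
G(23) = mex{1,0,0} = 2
G(24) = mex{2,1,1} = 0
G(25) = mex{0,2,2} = 1
G(26) = mex{1,0,0} = 2
Stack A: G(24) = 0.
Stack B: G(26) = 2.
Stack C: G(16) = 1.
Combined Grundy value = 0 ⊕ 2 ⊕ 1 = 3.
A winning move leaves total XOR = 0, i.e. changes one component's Grundy value g to g ⊕ X where X is the current total.
Stack A: need g' = 0⊕3 = 3. Options: 24−1→G=2, 24−2→G=1, 24−5→G=1. Hits: 0.
Stack B: need g' = 2⊕3 = 1. Options: 26−1→G=1, 26−2→G=0, 26−5→G=0. Hits: 1.
Stack C: need g' = 1⊕3 = 2. Options: 16−1→G=0, 16−2→G=2, 16−5→G=2. Hits: 2.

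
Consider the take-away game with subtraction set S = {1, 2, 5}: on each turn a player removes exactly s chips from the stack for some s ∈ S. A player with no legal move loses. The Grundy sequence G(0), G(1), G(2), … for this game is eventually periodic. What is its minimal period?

3

n :  0  1  2  3  4  5  6  7  8  9 10 11 12 13 14
G :  0  1  2  0  1  2  0  1  2  0  1  2  0  1  2
G(n+3) = G(n) holds for n = 0,…,4 (a full window of length max(S) = 5), so the sequence is purely periodic with period 3.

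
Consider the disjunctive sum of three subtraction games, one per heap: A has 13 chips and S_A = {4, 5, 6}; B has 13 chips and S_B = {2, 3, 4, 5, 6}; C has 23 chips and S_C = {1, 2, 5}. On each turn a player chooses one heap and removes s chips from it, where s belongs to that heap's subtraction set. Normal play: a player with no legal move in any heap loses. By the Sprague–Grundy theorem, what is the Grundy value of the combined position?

Heap A, S = {4, 5, 6}:
G(0) = 0
G(1) = mex{} = 0
G(2) = mex{} = 0
G(3) = mex{} = 0
G(4) = mex{0} = 1
G(5) = mex{0,0} = 1
G(6) = mex{0,0,0} = 1
G(7) = mex{0,0,0} = 1
G(8) = mex{1,0,0} = 2
G(9) = mex{1,1,0} = 2
G(10) = mex{1,1,1} = 0
G(11) = mex{1,1,1} = 0
G(12) = mex{2,1,1} = 0
G(13) = mex{2,2,1} = 0
G_A(13) = 0.
Heap B, S = {2, 3, 4, 5, 6}:
n :  0  1  2  3  4  5  6  7  8  9 10 11 12 13
G :  0  0  1  1  2  2  3  3  0  0  1  1  2  2
G_B(13) = 2.
Heap C, S = {1, 2, 5}:
n :  0  1  2  3  4  5  6  7  8  9 10 11 12 13 14 15 16 17 18 19 20 21 22 23
G :  0  1  2  0  1  2  0  1  2  0  1  2  0  1  2  0  1  2  0  1  2  0  1  2
G_C(23) = 2.
Combined Grundy value = 0 ⊕ 2 ⊕ 2 = 0.

0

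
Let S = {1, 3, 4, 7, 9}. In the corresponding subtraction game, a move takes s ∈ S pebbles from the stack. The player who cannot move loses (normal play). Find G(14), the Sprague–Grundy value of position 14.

2

G(0) = 0
G(1) = mex{0} = 1
G(2) = mex{1} = 0
G(3) = mex{0,0} = 1
G(4) = mex{1,1,0} = 2
G(5) = mex{2,0,1} = 3
G(6) = mex{3,1,0} = 2
G(7) = mex{2,2,1,0} = 3
G(8) = mex{3,3,2,1} = 0
G(9) = mex{0,2,3,0,0} = 1
G(10) = mex{1,3,2,1,1} = 0
G(11) = mex{0,0,3,2,0} = 1
G(12) = mex{1,1,0,3,1} = 2
G(13) = mex{2,0,1,2,2} = 3
G(14) = mex{3,1,0,3,3} = 2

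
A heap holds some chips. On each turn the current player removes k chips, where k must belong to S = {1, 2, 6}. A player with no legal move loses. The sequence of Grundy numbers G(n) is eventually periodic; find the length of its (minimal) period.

n :  0  1  2  3  4  5  6  7  8  9 10 11 12 13 14 15
G :  0  1  2  0  1  2  3  0  1  2  0  1  2  3  0  1
G(n+7) = G(n) holds for n = 0,…,5 (a full window of length max(S) = 6), so the sequence is purely periodic with period 7.

7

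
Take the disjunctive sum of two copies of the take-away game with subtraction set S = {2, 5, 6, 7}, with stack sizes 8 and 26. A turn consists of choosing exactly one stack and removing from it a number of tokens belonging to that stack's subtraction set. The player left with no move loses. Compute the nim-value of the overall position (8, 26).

All stacks use S = {2, 5, 6, 7}:
n :  0  1  2  3  4  5  6  7  8  9 10 11 12 13 14 15 16 17 18 19 20 21 22 23 24 25 26
G :  0  0  1  1  0  2  1  3  2  2  3  3  0  0  1  1  0  2  1  3  2  2  3  3  0  0  1
Stack A: G(8) = 2.
Stack B: G(26) = 1.
Combined Grundy value = 2 ⊕ 1 = 3.

3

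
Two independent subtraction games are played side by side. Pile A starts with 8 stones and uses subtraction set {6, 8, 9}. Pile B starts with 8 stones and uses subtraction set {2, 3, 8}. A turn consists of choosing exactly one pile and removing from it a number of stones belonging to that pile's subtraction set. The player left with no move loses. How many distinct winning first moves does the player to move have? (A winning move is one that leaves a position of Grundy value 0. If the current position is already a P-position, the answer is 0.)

0

Pile A, S = {6, 8, 9}:
n : 0 1 2 3 4 5 6 7 8
G : 0 0 0 0 0 0 1 1 1
G_A(8) = 1.
Pile B, S = {2, 3, 8}:
G(0) = 0
G(1) = mex{} = 0
G(2) = mex{0} = 1
G(3) = mex{0,0} = 1
G(4) = mex{1,0} = 2
G(5) = mex{1,1} = 0
G(6) = mex{2,1} = 0
G(7) = mex{0,2} = 1
G(8) = mex{0,0,0} = 1
G_B(8) = 1.
Combined Grundy value = 1 ⊕ 1 = 0.
A winning move leaves total XOR = 0, i.e. changes one component's Grundy value g to g ⊕ X where X is the current total.
Pile A: target g' = 1⊕0 = 1, but every legal move changes the Grundy value (mex property), so 0 moves.
Pile B: target g' = 1⊕0 = 1, but every legal move changes the Grundy value (mex property), so 0 moves.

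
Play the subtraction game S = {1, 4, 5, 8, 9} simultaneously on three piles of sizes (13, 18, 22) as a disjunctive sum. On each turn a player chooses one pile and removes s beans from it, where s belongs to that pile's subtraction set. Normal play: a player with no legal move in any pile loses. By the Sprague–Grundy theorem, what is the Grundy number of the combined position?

All piles use S = {1, 4, 5, 8, 9}:
n :  0  1  2  3  4  5  6  7  8  9 10 11 12 13 14 15 16 17 18 19 20 21 22
G :  0  1  0  1  2  3  2  3  4  5  4  5  0  1  0  1  2  3  2  3  4  5  4
Pile A: G(13) = 1.
Pile B: G(18) = 2.
Pile C: G(22) = 4.
Combined Grundy value = 1 ⊕ 2 ⊕ 4 = 7.

7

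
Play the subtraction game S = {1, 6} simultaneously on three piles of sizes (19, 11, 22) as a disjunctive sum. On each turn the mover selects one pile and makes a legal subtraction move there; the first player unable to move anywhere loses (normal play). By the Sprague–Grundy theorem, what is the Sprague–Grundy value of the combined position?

All piles use S = {1, 6}:
n :  0  1  2  3  4  5  6  7  8  9 10 11 12 13 14 15 16 17 18 19 20 21 22
G :  0  1  0  1  0  1  2  0  1  0  1  0  1  2  0  1  0  1  0  1  2  0  1
Pile A: G(19) = 1.
Pile B: G(11) = 0.
Pile C: G(22) = 1.
Combined Grundy value = 1 ⊕ 0 ⊕ 1 = 0.

0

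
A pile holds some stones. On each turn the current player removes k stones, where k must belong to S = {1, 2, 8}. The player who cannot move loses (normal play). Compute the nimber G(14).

G(0) = 0
G(1) = mex{0} = 1
G(2) = mex{1,0} = 2
G(3) = mex{2,1} = 0
G(4) = mex{0,2} = 1
G(5) = mex{1,0} = 2
G(6) = mex{2,1} = 0
G(7) = mex{0,2} = 1
G(8) = mex{1,0,0} = 2
G(9) = mex{2,1,1} = 0
G(10) = mex{0,2,2} = 1
G(11) = mex{1,0,0} = 2
G(12) = mex{2,1,1} = 0
G(13) = mex{0,2,2} = 1
G(14) = mex{1,0,0} = 2

2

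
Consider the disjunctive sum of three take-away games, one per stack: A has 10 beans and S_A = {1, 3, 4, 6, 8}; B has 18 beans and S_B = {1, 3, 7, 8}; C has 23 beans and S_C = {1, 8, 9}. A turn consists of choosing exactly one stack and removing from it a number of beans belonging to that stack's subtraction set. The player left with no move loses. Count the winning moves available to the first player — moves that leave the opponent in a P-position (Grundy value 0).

Stack A, S = {1, 3, 4, 6, 8}:
n :  0  1  2  3  4  5  6  7  8  9 10
G :  0  1  0  1  2  3  2  0  1  0  1
G_A(10) = 1.
Stack B, S = {1, 3, 7, 8}:
n :  0  1  2  3  4  5  6  7  8  9 10 11 12 13 14 15 16 17 18
G :  0  1  0  1  0  1  0  1  2  3  2  3  2  3  2  0  1  0  1
G_B(18) = 1.
Stack C, S = {1, 8, 9}:
n :  0  1  2  3  4  5  6  7  8  9 10 11 12 13 14 15 16 17 18 19 20 21 22 23
G :  0  1  0  1  0  1  0  1  2  3  2  3  2  3  2  3  0  1  0  1  0  1  0  1
G_C(23) = 1.
Combined Grundy value = 1 ⊕ 1 ⊕ 1 = 1.
A winning move leaves total XOR = 0, i.e. changes one component's Grundy value g to g ⊕ X where X is the current total.
Stack A: need g' = 1⊕1 = 0. Options: 10−1→G=0, 10−3→G=0, 10−4→G=2, 10−6→G=2, 10−8→G=0. Hits: 3.
Stack B: need g' = 1⊕1 = 0. Options: 18−1→G=0, 18−3→G=0, 18−7→G=3, 18−8→G=2. Hits: 2.
Stack C: need g' = 1⊕1 = 0. Options: 23−1→G=0, 23−8→G=3, 23−9→G=2. Hits: 1.

6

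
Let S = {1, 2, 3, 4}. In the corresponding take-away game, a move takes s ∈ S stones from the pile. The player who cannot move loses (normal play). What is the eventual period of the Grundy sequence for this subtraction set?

5

G(0) = 0
G(1) = mex{0} = 1
G(2) = mex{1,0} = 2
G(3) = mex{2,1,0} = 3
G(4) = mex{3,2,1,0} = 4
G(5) = mex{4,3,2,1} = 0
G(6) = mex{0,4,3,2} = 1
G(7) = mex{1,0,4,3} = 2
G(8) = mex{2,1,0,4} = 3
G(9) = mex{3,2,1,0} = 4
G(10) = mex{4,3,2,1} = 0
G(11) = mex{0,4,3,2} = 1
G(12) = mex{1,0,4,3} = 2
G(13) = mex{2,1,0,4} = 3
G(14) = mex{3,2,1,0} = 4
G(n+5) = G(n) holds for n = 0,…,3 (a full window of length max(S) = 4), so the sequence is purely periodic with period 5.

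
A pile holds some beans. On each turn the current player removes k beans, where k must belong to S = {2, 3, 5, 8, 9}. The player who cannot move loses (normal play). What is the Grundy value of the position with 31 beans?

3

G(0) = 0
G(1) = mex{} = 0
G(2) = mex{0} = 1
G(3) = mex{0,0} = 1
G(4) = mex{1,0} = 2
G(5) = mex{1,1,0} = 2
G(6) = mex{2,1,0} = 3
G(7) = mex{2,2,1} = 0
G(8) = mex{3,2,1,0} = 4
G(9) = mex{0,3,2,0,0} = 1
G(10) = mex{4,0,2,1,0} = 3
G(11) = mex{1,4,3,1,1} = 0
G(12) = mex{3,1,0,2,1} = 4
G(13) = mex{0,3,4,2,2} = 1
G(14) = mex{4,0,1,3,2} = 5
G(15) = mex{1,4,3,0,3} = 2
G(16) = mex{5,1,0,4,0} = 2
G(17) = mex{2,5,4,1,4} = 0
G(18) = mex{2,2,1,3,1} = 0
G(19) = mex{0,2,5,0,3} = 1
G(20) = mex{0,0,2,4,0} = 1
G(21) = mex{1,0,2,1,4} = 3
G(22) = mex{1,1,0,5,1} = 2
G(23) = mex{3,1,0,2,5} = 4
G(24) = mex{2,3,1,2,2} = 0
G(25) = mex{4,2,1,0,2} = 3
G(26) = mex{0,4,3,0,0} = 1
G(27) = mex{3,0,2,1,0} = 4
G(28) = mex{1,3,4,1,1} = 0
G(29) = mex{4,1,0,3,1} = 2
G(30) = mex{0,4,3,2,3} = 1
G(31) = mex{2,0,1,4,2} = 3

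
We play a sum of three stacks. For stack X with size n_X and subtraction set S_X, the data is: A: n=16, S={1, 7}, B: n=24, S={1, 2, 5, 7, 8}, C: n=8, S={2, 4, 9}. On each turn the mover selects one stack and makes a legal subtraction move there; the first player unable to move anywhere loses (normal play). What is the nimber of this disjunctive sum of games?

1

Stack A, S = {1, 7}:
n :  0  1  2  3  4  5  6  7  8  9 10 11 12 13 14 15 16
G :  0  1  0  1  0  1  0  1  0  1  0  1  0  1  0  1  0
G_A(16) = 0.
Stack B, S = {1, 2, 5, 7, 8}:
G(0) = 0
G(1) = mex{0} = 1
G(2) = mex{1,0} = 2
G(3) = mex{2,1} = 0
G(4) = mex{0,2} = 1
G(5) = mex{1,0,0} = 2
G(6) = mex{2,1,1} = 0
G(7) = mex{0,2,2,0} = 1
G(8) = mex{1,0,0,1,0} = 2
G(9) = mex{2,1,1,2,1} = 0
G(10) = mex{0,2,2,0,2} = 1
G(11) = mex{1,0,0,1,0} = 2
G(12) = mex{2,1,1,2,1} = 0
G(13) = mex{0,2,2,0,2} = 1
G(14) = mex{1,0,0,1,0} = 2
G(15) = mex{2,1,1,2,1} = 0
G(16) = mex{0,2,2,0,2} = 1
G(17) = mex{1,0,0,1,0} = 2
G(18) = mex{2,1,1,2,1} = 0
G(19) = mex{0,2,2,0,2} = 1
G(20) = mex{1,0,0,1,0} = 2
G(21) = mex{2,1,1,2,1} = 0
G(22) = mex{0,2,2,0,2} = 1
G(23) = mex{1,0,0,1,0} = 2
G(24) = mex{2,1,1,2,1} = 0
G_B(24) = 0.
Stack C, S = {2, 4, 9}:
n : 0 1 2 3 4 5 6 7 8
G : 0 0 1 1 2 2 0 0 1
G_C(8) = 1.
Combined Grundy value = 0 ⊕ 0 ⊕ 1 = 1.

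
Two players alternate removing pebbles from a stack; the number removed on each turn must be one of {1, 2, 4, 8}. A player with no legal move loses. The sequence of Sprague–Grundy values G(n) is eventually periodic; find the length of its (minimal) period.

3

G(0) = 0
G(1) = mex{0} = 1
G(2) = mex{1,0} = 2
G(3) = mex{2,1} = 0
G(4) = mex{0,2,0} = 1
G(5) = mex{1,0,1} = 2
G(6) = mex{2,1,2} = 0
G(7) = mex{0,2,0} = 1
G(8) = mex{1,0,1,0} = 2
G(9) = mex{2,1,2,1} = 0
G(10) = mex{0,2,0,2} = 1
G(11) = mex{1,0,1,0} = 2
G(12) = mex{2,1,2,1} = 0
G(13) = mex{0,2,0,2} = 1
G(14) = mex{1,0,1,0} = 2
G(n+3) = G(n) holds for n = 0,…,7 (a full window of length max(S) = 8), so the sequence is purely periodic with period 3.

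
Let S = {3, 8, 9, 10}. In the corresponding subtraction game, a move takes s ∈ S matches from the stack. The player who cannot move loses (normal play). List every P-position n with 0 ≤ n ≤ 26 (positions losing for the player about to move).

G(0) = 0
G(1) = mex{} = 0
G(2) = mex{} = 0
G(3) = mex{0} = 1
G(4) = mex{0} = 1
G(5) = mex{0} = 1
G(6) = mex{1} = 0
G(7) = mex{1} = 0
G(8) = mex{1,0} = 2
G(9) = mex{0,0,0} = 1
G(10) = mex{0,0,0,0} = 1
G(11) = mex{2,1,0,0} = 3
G(12) = mex{1,1,1,0} = 2
G(13) = mex{1,1,1,1} = 0
G(14) = mex{3,0,1,1} = 2
G(15) = mex{2,0,0,1} = 3
G(16) = mex{0,2,0,0} = 1
G(17) = mex{2,1,2,0} = 3
G(18) = mex{3,1,1,2} = 0
G(19) = mex{1,3,1,1} = 0
G(20) = mex{3,2,3,1} = 0
G(21) = mex{0,0,2,3} = 1
G(22) = mex{0,2,0,2} = 1
G(23) = mex{0,3,2,0} = 1
G(24) = mex{1,1,3,2} = 0
G(25) = mex{1,3,1,3} = 0
G(26) = mex{1,0,3,1} = 2
P-positions are exactly the n with G(n) = 0.

0, 1, 2, 6, 7, 13, 18, 19, 20, 24, 25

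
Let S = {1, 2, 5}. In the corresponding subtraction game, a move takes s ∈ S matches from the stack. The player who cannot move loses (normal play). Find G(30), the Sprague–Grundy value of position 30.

0

G(0) = 0
G(1) = mex{0} = 1
G(2) = mex{1,0} = 2
G(3) = mex{2,1} = 0
G(4) = mex{0,2} = 1
G(5) = mex{1,0,0} = 2
G(6) = mex{2,1,1} = 0
G(7) = mex{0,2,2} = 1
G(8) = mex{1,0,0} = 2
G(9) = mex{2,1,1} = 0
G(10) = mex{0,2,2} = 1
G(11) = mex{1,0,0} = 2
G(12) = mex{2,1,1} = 0
G(13) = mex{0,2,2} = 1
G(14) = mex{1,0,0} = 2
G(15) = mex{2,1,1} = 0
G(16) = mex{0,2,2} = 1
G(17) = mex{1,0,0} = 2
G(18) = mex{2,1,1} = 0
G(19) = mex{0,2,2} = 1
G(20) = mex{1,0,0} = 2
G(21) = mex{2,1,1} = 0
G(22) = mex{0,2,2} = 1
G(23) = mex{1,0,0} = 2
G(24) = mex{2,1,1} = 0
G(25) = mex{0,2,2} = 1
G(26) = mex{1,0,0} = 2
G(27) = mex{2,1,1} = 0
G(28) = mex{0,2,2} = 1
G(29) = mex{1,0,0} = 2
G(30) = mex{2,1,1} = 0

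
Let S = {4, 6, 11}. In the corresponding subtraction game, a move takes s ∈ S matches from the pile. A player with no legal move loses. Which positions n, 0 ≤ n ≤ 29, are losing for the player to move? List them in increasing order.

n :  0  1  2  3  4  5  6  7  8  9 10 11 12 13 14 15 16 17 18 19 20 21 22 23 24 25 26 27 28 29
G :  0  0  0  0  1  1  1  1  2  2  0  2  3  3  1  0  2  0  0  1  0  1  1  2  1  0  2  0  2  1
P-positions are exactly the n with G(n) = 0.

0, 1, 2, 3, 10, 15, 17, 18, 20, 25, 27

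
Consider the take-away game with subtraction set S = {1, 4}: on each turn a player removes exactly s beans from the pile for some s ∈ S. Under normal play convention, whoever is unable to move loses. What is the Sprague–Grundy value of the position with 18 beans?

1

n :  0  1  2  3  4  5  6  7  8  9 10 11 12 13 14 15 16 17 18
G :  0  1  0  1  2  0  1  0  1  2  0  1  0  1  2  0  1  0  1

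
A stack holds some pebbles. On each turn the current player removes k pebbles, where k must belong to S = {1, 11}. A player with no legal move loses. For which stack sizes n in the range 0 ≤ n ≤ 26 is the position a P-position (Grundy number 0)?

G(0) = 0
G(1) = mex{0} = 1
G(2) = mex{1} = 0
G(3) = mex{0} = 1
G(4) = mex{1} = 0
G(5) = mex{0} = 1
G(6) = mex{1} = 0
G(7) = mex{0} = 1
G(8) = mex{1} = 0
G(9) = mex{0} = 1
G(10) = mex{1} = 0
G(11) = mex{0,0} = 1
G(12) = mex{1,1} = 0
G(13) = mex{0,0} = 1
G(14) = mex{1,1} = 0
G(15) = mex{0,0} = 1
G(16) = mex{1,1} = 0
G(17) = mex{0,0} = 1
G(18) = mex{1,1} = 0
G(19) = mex{0,0} = 1
G(20) = mex{1,1} = 0
G(21) = mex{0,0} = 1
G(22) = mex{1,1} = 0
G(23) = mex{0,0} = 1
G(24) = mex{1,1} = 0
G(25) = mex{0,0} = 1
G(26) = mex{1,1} = 0
P-positions are exactly the n with G(n) = 0.

0, 2, 4, 6, 8, 10, 12, 14, 16, 18, 20, 22, 24, 26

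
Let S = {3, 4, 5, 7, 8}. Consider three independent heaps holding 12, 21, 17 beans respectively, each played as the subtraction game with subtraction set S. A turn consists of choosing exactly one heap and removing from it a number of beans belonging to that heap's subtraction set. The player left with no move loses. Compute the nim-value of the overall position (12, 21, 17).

All heaps use S = {3, 4, 5, 7, 8}:
G(0) = 0
G(1) = mex{} = 0
G(2) = mex{} = 0
G(3) = mex{0} = 1
G(4) = mex{0,0} = 1
G(5) = mex{0,0,0} = 1
G(6) = mex{1,0,0} = 2
G(7) = mex{1,1,0,0} = 2
G(8) = mex{1,1,1,0,0} = 2
G(9) = mex{2,1,1,0,0} = 3
G(10) = mex{2,2,1,1,0} = 3
G(11) = mex{2,2,2,1,1} = 0
G(12) = mex{3,2,2,1,1} = 0
G(13) = mex{3,3,2,2,1} = 0
G(14) = mex{0,3,3,2,2} = 1
G(15) = mex{0,0,3,2,2} = 1
G(16) = mex{0,0,0,3,2} = 1
G(17) = mex{1,0,0,3,3} = 2
G(18) = mex{1,1,0,0,3} = 2
G(19) = mex{1,1,1,0,0} = 2
G(20) = mex{2,1,1,0,0} = 3
G(21) = mex{2,2,1,1,0} = 3
Heap A: G(12) = 0.
Heap B: G(21) = 3.
Heap C: G(17) = 2.
Combined Grundy value = 0 ⊕ 3 ⊕ 2 = 1.

1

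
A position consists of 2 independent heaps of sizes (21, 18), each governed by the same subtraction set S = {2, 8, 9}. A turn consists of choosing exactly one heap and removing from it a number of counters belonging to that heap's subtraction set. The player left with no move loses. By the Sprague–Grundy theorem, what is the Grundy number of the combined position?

1

All heaps use S = {2, 8, 9}:
G(0) = 0
G(1) = mex{} = 0
G(2) = mex{0} = 1
G(3) = mex{0} = 1
G(4) = mex{1} = 0
G(5) = mex{1} = 0
G(6) = mex{0} = 1
G(7) = mex{0} = 1
G(8) = mex{1,0} = 2
G(9) = mex{1,0,0} = 2
G(10) = mex{2,1,0} = 3
G(11) = mex{2,1,1} = 0
G(12) = mex{3,0,1} = 2
G(13) = mex{0,0,0} = 1
G(14) = mex{2,1,0} = 3
G(15) = mex{1,1,1} = 0
G(16) = mex{3,2,1} = 0
G(17) = mex{0,2,2} = 1
G(18) = mex{0,3,2} = 1
G(19) = mex{1,0,3} = 2
G(20) = mex{1,2,0} = 3
G(21) = mex{2,1,2} = 0
Heap A: G(21) = 0.
Heap B: G(18) = 1.
Combined Grundy value = 0 ⊕ 1 = 1.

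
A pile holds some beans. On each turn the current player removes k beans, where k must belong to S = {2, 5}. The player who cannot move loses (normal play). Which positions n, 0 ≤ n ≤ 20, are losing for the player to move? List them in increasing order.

0, 1, 4, 7, 8, 11, 14, 15, 18

G(0) = 0
G(1) = mex{} = 0
G(2) = mex{0} = 1
G(3) = mex{0} = 1
G(4) = mex{1} = 0
G(5) = mex{1,0} = 2
G(6) = mex{0,0} = 1
G(7) = mex{2,1} = 0
G(8) = mex{1,1} = 0
G(9) = mex{0,0} = 1
G(10) = mex{0,2} = 1
G(11) = mex{1,1} = 0
G(12) = mex{1,0} = 2
G(13) = mex{0,0} = 1
G(14) = mex{2,1} = 0
G(15) = mex{1,1} = 0
G(16) = mex{0,0} = 1
G(17) = mex{0,2} = 1
G(18) = mex{1,1} = 0
G(19) = mex{1,0} = 2
G(20) = mex{0,0} = 1
P-positions are exactly the n with G(n) = 0.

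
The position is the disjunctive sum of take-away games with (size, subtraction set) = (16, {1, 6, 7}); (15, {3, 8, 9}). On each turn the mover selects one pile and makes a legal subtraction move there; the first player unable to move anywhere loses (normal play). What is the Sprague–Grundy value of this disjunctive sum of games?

Pile A, S = {1, 6, 7}:
n :  0  1  2  3  4  5  6  7  8  9 10 11 12 13 14 15 16
G :  0  1  0  1  0  1  2  3  2  3  2  3  0  1  0  1  0
G_A(16) = 0.
Pile B, S = {3, 8, 9}:
n :  0  1  2  3  4  5  6  7  8  9 10 11 12 13 14 15
G :  0  0  0  1  1  1  0  0  2  1  1  3  0  0  2  1
G_B(15) = 1.
Combined Grundy value = 0 ⊕ 1 = 1.

1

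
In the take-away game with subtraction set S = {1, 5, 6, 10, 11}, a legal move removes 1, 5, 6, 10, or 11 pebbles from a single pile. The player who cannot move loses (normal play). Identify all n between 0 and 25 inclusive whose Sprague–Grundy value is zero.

n :  0  1  2  3  4  5  6  7  8  9 10 11 12 13 14 15 16 17 18 19 20 21 22 23 24 25
G :  0  1  0  1  0  1  2  3  2  3  2  3  4  5  4  5  0  1  0  1  0  1  2  3  2  3
P-positions are exactly the n with G(n) = 0.

0, 2, 4, 16, 18, 20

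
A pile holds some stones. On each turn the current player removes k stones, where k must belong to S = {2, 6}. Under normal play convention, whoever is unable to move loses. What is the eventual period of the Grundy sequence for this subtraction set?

4

G(0) = 0
G(1) = mex{} = 0
G(2) = mex{0} = 1
G(3) = mex{0} = 1
G(4) = mex{1} = 0
G(5) = mex{1} = 0
G(6) = mex{0,0} = 1
G(7) = mex{0,0} = 1
G(8) = mex{1,1} = 0
G(9) = mex{1,1} = 0
G(10) = mex{0,0} = 1
G(11) = mex{0,0} = 1
G(12) = mex{1,1} = 0
G(13) = mex{1,1} = 0
G(14) = mex{0,0} = 1
G(n+4) = G(n) holds for n = 0,…,5 (a full window of length max(S) = 6), so the sequence is purely periodic with period 4.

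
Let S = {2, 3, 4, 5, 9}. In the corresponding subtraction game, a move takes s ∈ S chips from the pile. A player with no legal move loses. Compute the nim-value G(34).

3

G(0) = 0
G(1) = mex{} = 0
G(2) = mex{0} = 1
G(3) = mex{0,0} = 1
G(4) = mex{1,0,0} = 2
G(5) = mex{1,1,0,0} = 2
G(6) = mex{2,1,1,0} = 3
G(7) = mex{2,2,1,1} = 0
G(8) = mex{3,2,2,1} = 0
G(9) = mex{0,3,2,2,0} = 1
G(10) = mex{0,0,3,2,0} = 1
G(11) = mex{1,0,0,3,1} = 2
G(12) = mex{1,1,0,0,1} = 2
G(13) = mex{2,1,1,0,2} = 3
G(14) = mex{2,2,1,1,2} = 0
G(15) = mex{3,2,2,1,3} = 0
G(16) = mex{0,3,2,2,0} = 1
G(17) = mex{0,0,3,2,0} = 1
G(18) = mex{1,0,0,3,1} = 2
G(19) = mex{1,1,0,0,1} = 2
G(20) = mex{2,1,1,0,2} = 3
G(21) = mex{2,2,1,1,2} = 0
G(22) = mex{3,2,2,1,3} = 0
G(23) = mex{0,3,2,2,0} = 1
G(24) = mex{0,0,3,2,0} = 1
G(25) = mex{1,0,0,3,1} = 2
G(26) = mex{1,1,0,0,1} = 2
G(27) = mex{2,1,1,0,2} = 3
G(28) = mex{2,2,1,1,2} = 0
G(29) = mex{3,2,2,1,3} = 0
G(30) = mex{0,3,2,2,0} = 1
G(31) = mex{0,0,3,2,0} = 1
G(32) = mex{1,0,0,3,1} = 2
G(33) = mex{1,1,0,0,1} = 2
G(34) = mex{2,1,1,0,2} = 3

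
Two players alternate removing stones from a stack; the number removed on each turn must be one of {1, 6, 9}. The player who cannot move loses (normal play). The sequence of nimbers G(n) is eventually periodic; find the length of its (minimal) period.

5

n :  0  1  2  3  4  5  6  7  8  9 10 11 12 13 14 15 16 17 18 19 20 21 22 23 24 25 26
G :  0  1  0  1  0  1  2  0  1  2  3  2  0  1  0  1  2  0  1  0  1  2  0  1  0  1  2
From n = 11 onward G(n+5) = G(n); since this holds over max(S) = 9 consecutive positions the period is 5 (pre-period 11).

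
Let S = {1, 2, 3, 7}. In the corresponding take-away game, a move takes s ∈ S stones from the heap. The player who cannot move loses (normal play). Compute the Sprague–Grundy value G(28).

G(0) = 0
G(1) = mex{0} = 1
G(2) = mex{1,0} = 2
G(3) = mex{2,1,0} = 3
G(4) = mex{3,2,1} = 0
G(5) = mex{0,3,2} = 1
G(6) = mex{1,0,3} = 2
G(7) = mex{2,1,0,0} = 3
G(8) = mex{3,2,1,1} = 0
G(9) = mex{0,3,2,2} = 1
G(10) = mex{1,0,3,3} = 2
G(11) = mex{2,1,0,0} = 3
G(12) = mex{3,2,1,1} = 0
G(13) = mex{0,3,2,2} = 1
G(14) = mex{1,0,3,3} = 2
G(15) = mex{2,1,0,0} = 3
G(16) = mex{3,2,1,1} = 0
G(17) = mex{0,3,2,2} = 1
G(18) = mex{1,0,3,3} = 2
G(19) = mex{2,1,0,0} = 3
G(20) = mex{3,2,1,1} = 0
G(21) = mex{0,3,2,2} = 1
G(22) = mex{1,0,3,3} = 2
G(23) = mex{2,1,0,0} = 3
G(24) = mex{3,2,1,1} = 0
G(25) = mex{0,3,2,2} = 1
G(26) = mex{1,0,3,3} = 2
G(27) = mex{2,1,0,0} = 3
G(28) = mex{3,2,1,1} = 0

0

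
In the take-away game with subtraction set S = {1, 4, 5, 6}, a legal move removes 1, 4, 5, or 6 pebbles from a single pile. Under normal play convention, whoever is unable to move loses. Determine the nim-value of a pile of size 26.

4

n :  0  1  2  3  4  5  6  7  8  9 10 11 12 13 14 15 16 17 18 19 20 21 22 23 24 25 26
G :  0  1  0  1  2  3  2  3  4  0  1  0  1  2  3  2  3  4  0  1  0  1  2  3  2  3  4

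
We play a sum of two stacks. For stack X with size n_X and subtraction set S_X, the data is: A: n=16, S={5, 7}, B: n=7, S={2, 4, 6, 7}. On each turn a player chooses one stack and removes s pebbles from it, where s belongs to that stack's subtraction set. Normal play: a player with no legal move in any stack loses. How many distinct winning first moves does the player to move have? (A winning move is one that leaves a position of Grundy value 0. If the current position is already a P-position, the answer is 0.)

2

Stack A, S = {5, 7}:
G(0) = 0
G(1) = mex{} = 0
G(2) = mex{} = 0
G(3) = mex{} = 0
G(4) = mex{} = 0
G(5) = mex{0} = 1
G(6) = mex{0} = 1
G(7) = mex{0,0} = 1
G(8) = mex{0,0} = 1
G(9) = mex{0,0} = 1
G(10) = mex{1,0} = 2
G(11) = mex{1,0} = 2
G(12) = mex{1,1} = 0
G(13) = mex{1,1} = 0
G(14) = mex{1,1} = 0
G(15) = mex{2,1} = 0
G(16) = mex{2,1} = 0
G_A(16) = 0.
Stack B, S = {2, 4, 6, 7}:
G(0) = 0
G(1) = mex{} = 0
G(2) = mex{0} = 1
G(3) = mex{0} = 1
G(4) = mex{1,0} = 2
G(5) = mex{1,0} = 2
G(6) = mex{2,1,0} = 3
G(7) = mex{2,1,0,0} = 3
G_B(7) = 3.
Combined Grundy value = 0 ⊕ 3 = 3.
A winning move leaves total XOR = 0, i.e. changes one component's Grundy value g to g ⊕ X where X is the current total.
Stack A: need g' = 0⊕3 = 3. Options: 16−5→G=2, 16−7→G=1. Hits: 0.
Stack B: need g' = 3⊕3 = 0. Options: 7−2→G=2, 7−4→G=1, 7−6→G=0, 7−7→G=0. Hits: 2.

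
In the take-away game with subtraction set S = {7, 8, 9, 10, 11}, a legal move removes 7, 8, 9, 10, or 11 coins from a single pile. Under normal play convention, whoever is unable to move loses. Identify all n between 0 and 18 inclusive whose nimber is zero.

0, 1, 2, 3, 4, 5, 6, 18

G(0) = 0
G(1) = mex{} = 0
G(2) = mex{} = 0
G(3) = mex{} = 0
G(4) = mex{} = 0
G(5) = mex{} = 0
G(6) = mex{} = 0
G(7) = mex{0} = 1
G(8) = mex{0,0} = 1
G(9) = mex{0,0,0} = 1
G(10) = mex{0,0,0,0} = 1
G(11) = mex{0,0,0,0,0} = 1
G(12) = mex{0,0,0,0,0} = 1
G(13) = mex{0,0,0,0,0} = 1
G(14) = mex{1,0,0,0,0} = 2
G(15) = mex{1,1,0,0,0} = 2
G(16) = mex{1,1,1,0,0} = 2
G(17) = mex{1,1,1,1,0} = 2
G(18) = mex{1,1,1,1,1} = 0
P-positions are exactly the n with G(n) = 0.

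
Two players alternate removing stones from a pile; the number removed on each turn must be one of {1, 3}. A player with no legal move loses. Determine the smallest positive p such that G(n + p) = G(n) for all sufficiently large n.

n :  0  1  2  3  4  5  6  7  8  9 10 11 12 13 14
G :  0  1  0  1  0  1  0  1  0  1  0  1  0  1  0
G(n+2) = G(n) holds for n = 0,…,2 (a full window of length max(S) = 3), so the sequence is purely periodic with period 2.

2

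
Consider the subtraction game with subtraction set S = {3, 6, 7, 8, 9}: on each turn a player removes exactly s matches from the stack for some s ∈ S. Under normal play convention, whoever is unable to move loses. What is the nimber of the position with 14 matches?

0

G(0) = 0
G(1) = mex{} = 0
G(2) = mex{} = 0
G(3) = mex{0} = 1
G(4) = mex{0} = 1
G(5) = mex{0} = 1
G(6) = mex{1,0} = 2
G(7) = mex{1,0,0} = 2
G(8) = mex{1,0,0,0} = 2
G(9) = mex{2,1,0,0,0} = 3
G(10) = mex{2,1,1,0,0} = 3
G(11) = mex{2,1,1,1,0} = 3
G(12) = mex{3,2,1,1,1} = 0
G(13) = mex{3,2,2,1,1} = 0
G(14) = mex{3,2,2,2,1} = 0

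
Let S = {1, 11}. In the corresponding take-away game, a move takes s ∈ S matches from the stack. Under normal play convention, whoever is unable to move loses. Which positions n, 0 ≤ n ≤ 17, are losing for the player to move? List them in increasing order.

G(0) = 0
G(1) = mex{0} = 1
G(2) = mex{1} = 0
G(3) = mex{0} = 1
G(4) = mex{1} = 0
G(5) = mex{0} = 1
G(6) = mex{1} = 0
G(7) = mex{0} = 1
G(8) = mex{1} = 0
G(9) = mex{0} = 1
G(10) = mex{1} = 0
G(11) = mex{0,0} = 1
G(12) = mex{1,1} = 0
G(13) = mex{0,0} = 1
G(14) = mex{1,1} = 0
G(15) = mex{0,0} = 1
G(16) = mex{1,1} = 0
G(17) = mex{0,0} = 1
P-positions are exactly the n with G(n) = 0.

0, 2, 4, 6, 8, 10, 12, 14, 16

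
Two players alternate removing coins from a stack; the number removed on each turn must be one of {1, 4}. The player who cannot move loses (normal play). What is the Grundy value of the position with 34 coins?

n :  0  1  2  3  4  5  6  7  8  9 10 11 12 13 14 15 16 17 18 19 20 21 22 23 24 25 26 27 28 29 30 31 32 33 34
G :  0  1  0  1  2  0  1  0  1  2  0  1  0  1  2  0  1  0  1  2  0  1  0  1  2  0  1  0  1  2  0  1  0  1  2

2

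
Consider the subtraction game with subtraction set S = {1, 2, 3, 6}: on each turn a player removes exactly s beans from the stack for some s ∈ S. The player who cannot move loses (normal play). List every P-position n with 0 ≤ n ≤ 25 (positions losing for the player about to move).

0, 4, 8, 12, 16, 20, 24

n :  0  1  2  3  4  5  6  7  8  9 10 11 12 13 14 15 16 17 18 19 20 21 22 23 24 25
G :  0  1  2  3  0  1  2  3  0  1  2  3  0  1  2  3  0  1  2  3  0  1  2  3  0  1
P-positions are exactly the n with G(n) = 0.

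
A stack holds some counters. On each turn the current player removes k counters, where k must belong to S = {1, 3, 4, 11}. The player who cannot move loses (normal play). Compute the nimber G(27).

2

n :  0  1  2  3  4  5  6  7  8  9 10 11 12 13 14 15 16 17 18 19 20 21 22 23 24 25 26 27
G :  0  1  0  1  2  3  2  0  1  0  1  2  3  2  0  1  0  1  2  3  2  0  1  0  1  2  3  2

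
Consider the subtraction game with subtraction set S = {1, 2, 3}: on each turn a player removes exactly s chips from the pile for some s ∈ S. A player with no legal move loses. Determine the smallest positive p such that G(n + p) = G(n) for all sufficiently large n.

G(0) = 0
G(1) = mex{0} = 1
G(2) = mex{1,0} = 2
G(3) = mex{2,1,0} = 3
G(4) = mex{3,2,1} = 0
G(5) = mex{0,3,2} = 1
G(6) = mex{1,0,3} = 2
G(7) = mex{2,1,0} = 3
G(8) = mex{3,2,1} = 0
G(9) = mex{0,3,2} = 1
G(10) = mex{1,0,3} = 2
G(11) = mex{2,1,0} = 3
G(12) = mex{3,2,1} = 0
G(13) = mex{0,3,2} = 1
G(14) = mex{1,0,3} = 2
G(n+4) = G(n) holds for n = 0,…,2 (a full window of length max(S) = 3), so the sequence is purely periodic with period 4.

4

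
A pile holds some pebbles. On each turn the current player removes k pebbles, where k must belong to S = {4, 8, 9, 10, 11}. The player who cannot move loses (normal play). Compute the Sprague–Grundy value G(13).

3

G(0) = 0
G(1) = mex{} = 0
G(2) = mex{} = 0
G(3) = mex{} = 0
G(4) = mex{0} = 1
G(5) = mex{0} = 1
G(6) = mex{0} = 1
G(7) = mex{0} = 1
G(8) = mex{1,0} = 2
G(9) = mex{1,0,0} = 2
G(10) = mex{1,0,0,0} = 2
G(11) = mex{1,0,0,0,0} = 2
G(12) = mex{2,1,0,0,0} = 3
G(13) = mex{2,1,1,0,0} = 3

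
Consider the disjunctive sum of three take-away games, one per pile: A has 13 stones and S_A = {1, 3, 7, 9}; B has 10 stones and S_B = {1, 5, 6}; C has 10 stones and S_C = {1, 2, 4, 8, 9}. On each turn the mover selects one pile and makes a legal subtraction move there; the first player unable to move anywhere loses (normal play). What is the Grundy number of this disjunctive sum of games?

Pile A, S = {1, 3, 7, 9}:
G(0) = 0
G(1) = mex{0} = 1
G(2) = mex{1} = 0
G(3) = mex{0,0} = 1
G(4) = mex{1,1} = 0
G(5) = mex{0,0} = 1
G(6) = mex{1,1} = 0
G(7) = mex{0,0,0} = 1
G(8) = mex{1,1,1} = 0
G(9) = mex{0,0,0,0} = 1
G(10) = mex{1,1,1,1} = 0
G(11) = mex{0,0,0,0} = 1
G(12) = mex{1,1,1,1} = 0
G(13) = mex{0,0,0,0} = 1
G_A(13) = 1.
Pile B, S = {1, 5, 6}:
G(0) = 0
G(1) = mex{0} = 1
G(2) = mex{1} = 0
G(3) = mex{0} = 1
G(4) = mex{1} = 0
G(5) = mex{0,0} = 1
G(6) = mex{1,1,0} = 2
G(7) = mex{2,0,1} = 3
G(8) = mex{3,1,0} = 2
G(9) = mex{2,0,1} = 3
G(10) = mex{3,1,0} = 2
G_B(10) = 2.
Pile C, S = {1, 2, 4, 8, 9}:
n :  0  1  2  3  4  5  6  7  8  9 10
G :  0  1  2  0  1  2  0  1  2  3  4
G_C(10) = 4.
Combined Grundy value = 1 ⊕ 2 ⊕ 4 = 7.

7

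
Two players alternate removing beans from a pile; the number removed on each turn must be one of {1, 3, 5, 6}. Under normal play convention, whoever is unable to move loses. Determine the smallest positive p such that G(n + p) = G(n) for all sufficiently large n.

11

G(0) = 0
G(1) = mex{0} = 1
G(2) = mex{1} = 0
G(3) = mex{0,0} = 1
G(4) = mex{1,1} = 0
G(5) = mex{0,0,0} = 1
G(6) = mex{1,1,1,0} = 2
G(7) = mex{2,0,0,1} = 3
G(8) = mex{3,1,1,0} = 2
G(9) = mex{2,2,0,1} = 3
G(10) = mex{3,3,1,0} = 2
G(11) = mex{2,2,2,1} = 0
G(12) = mex{0,3,3,2} = 1
G(13) = mex{1,2,2,3} = 0
G(14) = mex{0,0,3,2} = 1
G(15) = mex{1,1,2,3} = 0
G(16) = mex{0,0,0,2} = 1
G(17) = mex{1,1,1,0} = 2
G(18) = mex{2,0,0,1} = 3
G(19) = mex{3,1,1,0} = 2
G(20) = mex{2,2,0,1} = 3
G(21) = mex{3,3,1,0} = 2
G(22) = mex{2,2,2,1} = 0
G(23) = mex{0,3,3,2} = 1
G(n+11) = G(n) holds for n = 0,…,5 (a full window of length max(S) = 6), so the sequence is purely periodic with period 11.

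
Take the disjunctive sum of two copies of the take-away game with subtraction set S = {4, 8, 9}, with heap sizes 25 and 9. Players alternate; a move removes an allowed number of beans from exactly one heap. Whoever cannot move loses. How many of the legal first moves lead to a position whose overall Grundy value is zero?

1

All heaps use S = {4, 8, 9}:
G(0) = 0
G(1) = mex{} = 0
G(2) = mex{} = 0
G(3) = mex{} = 0
G(4) = mex{0} = 1
G(5) = mex{0} = 1
G(6) = mex{0} = 1
G(7) = mex{0} = 1
G(8) = mex{1,0} = 2
G(9) = mex{1,0,0} = 2
G(10) = mex{1,0,0} = 2
G(11) = mex{1,0,0} = 2
G(12) = mex{2,1,0} = 3
G(13) = mex{2,1,1} = 0
G(14) = mex{2,1,1} = 0
G(15) = mex{2,1,1} = 0
G(16) = mex{3,2,1} = 0
G(17) = mex{0,2,2} = 1
G(18) = mex{0,2,2} = 1
G(19) = mex{0,2,2} = 1
G(20) = mex{0,3,2} = 1
G(21) = mex{1,0,3} = 2
G(22) = mex{1,0,0} = 2
G(23) = mex{1,0,0} = 2
G(24) = mex{1,0,0} = 2
G(25) = mex{2,1,0} = 3
Heap A: G(25) = 3.
Heap B: G(9) = 2.
Combined Grundy value = 3 ⊕ 2 = 1.
A winning move leaves total XOR = 0, i.e. changes one component's Grundy value g to g ⊕ X where X is the current total.
Heap A: need g' = 3⊕1 = 2. Options: 25−4→G=2, 25−8→G=1, 25−9→G=0. Hits: 1.
Heap B: need g' = 2⊕1 = 3. Options: 9−4→G=1, 9−8→G=0, 9−9→G=0. Hits: 0.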